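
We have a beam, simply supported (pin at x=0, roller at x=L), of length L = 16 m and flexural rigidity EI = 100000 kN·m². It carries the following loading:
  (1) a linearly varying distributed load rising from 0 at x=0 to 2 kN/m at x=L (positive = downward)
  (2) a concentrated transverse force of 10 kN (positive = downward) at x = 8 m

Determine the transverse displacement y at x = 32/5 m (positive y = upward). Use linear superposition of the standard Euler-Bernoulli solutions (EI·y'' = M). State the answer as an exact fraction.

y(32/5) = -2348384/146484375 m

Load 1 — triangular load w₀=2 kN/m (0→w₀ over full span):
  y_1 = -w₀x(7L⁴-10L²x²+3x⁴)/(360LEI) = -2·(32/5)·(7·16⁴-10·16²·(32/5)²+3·(32/5)⁴)/(360·16·100000) = -1168384/146484375 m
Load 2 — point force P=10 kN at a=8 m (b=L-a=8):
  y_2 = -Pbx(L²-b²-x²)/(6LEI)  [x≤a] = -10·8·(32/5)·(16²-8²-(32/5)²)/(6·16·100000) = -1888/234375 m
Superposition: y = Σ y_i = -2348384/146484375 m ≈ -0.016032 m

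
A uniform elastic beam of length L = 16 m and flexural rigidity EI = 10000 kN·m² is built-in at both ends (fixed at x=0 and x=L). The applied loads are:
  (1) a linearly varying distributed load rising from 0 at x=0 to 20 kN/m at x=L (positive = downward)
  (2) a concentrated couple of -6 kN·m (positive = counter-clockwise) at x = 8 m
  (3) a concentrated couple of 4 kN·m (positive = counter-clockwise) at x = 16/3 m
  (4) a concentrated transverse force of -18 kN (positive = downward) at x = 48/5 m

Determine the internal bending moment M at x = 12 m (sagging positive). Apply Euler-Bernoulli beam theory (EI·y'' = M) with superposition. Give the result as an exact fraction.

M(12) = 61349/1500 kN·m

Load 1 — triangular load w₀=20 kN/m (0→w₀ over full span):
  M_1 = 3w₀Lx/20 - w₀L²/30 - w₀x³/(6L) = 3·20·16·12/20 - 20·16²/30 - 20·12³/(6·16) = 136/3 kN·m
Load 2 — applied couple M₀=-6 kN·m at a=8 m (b=L-a=8):
  M_2 = R_Ax - M_A - M₀  [x>a] with R_A=-9/16, M_A=-3/2 = (-9/16)·12 - (-3/2) - (-6) = 3/4 kN·m
Load 3 — applied couple M₀=4 kN·m at a=16/3 m (b=L-a=32/3):
  M_3 = R_Ax - M_A - M₀  [x>a] with R_A=1/3, M_A=0 = (1/3)·12 - 0 - 4 = 0 kN·m
Load 4 — point force P=-18 kN at a=48/5 m (b=L-a=32/5):
  M_4 = Pa²(a+3b)(L-x)/L³ - Pa²b/L²  [x>a] = (-18)·(48/5)²·((48/5)+3·(32/5))·(16-12)/16³ - (-18)·(48/5)²·(32/5)/16² = -648/125 kN·m
Superposition: M = Σ M_i = 61349/1500 kN·m ≈ 40.899333 kN·m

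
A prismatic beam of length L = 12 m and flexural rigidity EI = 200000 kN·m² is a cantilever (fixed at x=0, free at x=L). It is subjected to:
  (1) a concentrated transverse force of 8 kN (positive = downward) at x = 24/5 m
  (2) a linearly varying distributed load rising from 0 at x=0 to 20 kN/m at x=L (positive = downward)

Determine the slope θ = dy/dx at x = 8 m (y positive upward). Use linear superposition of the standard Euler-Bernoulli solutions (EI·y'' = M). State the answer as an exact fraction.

Load 1 — point force P=8 kN at a=24/5 m (b=L-a=36/5):
  θ_1 = -Pa²/(2EI)  [x>a] = -8·(24/5)²/(2·200000) = -36/78125 rad
Load 2 — triangular load w₀=20 kN/m (0→w₀ over full span):
  θ_2 = (w₀Lx²/4-w₀L²x/3-w₀x⁴/(24L))/EI = (20·12·8²/4-20·12²·8/3-20·8⁴/(24·12))/200000 = -116/5625 rad
Superposition: θ = Σ θ_i = -14824/703125 rad ≈ -0.021083 rad

θ(8) = -14824/703125 rad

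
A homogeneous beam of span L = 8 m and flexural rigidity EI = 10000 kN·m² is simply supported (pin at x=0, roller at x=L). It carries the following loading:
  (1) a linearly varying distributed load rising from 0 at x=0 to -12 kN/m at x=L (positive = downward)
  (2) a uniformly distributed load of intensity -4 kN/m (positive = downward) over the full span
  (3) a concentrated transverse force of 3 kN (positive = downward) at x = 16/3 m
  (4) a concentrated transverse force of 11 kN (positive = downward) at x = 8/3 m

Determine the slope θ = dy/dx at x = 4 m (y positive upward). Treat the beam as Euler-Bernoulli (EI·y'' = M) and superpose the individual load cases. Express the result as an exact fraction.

θ(4) = 289/253125 rad

Load 1 — triangular load w₀=-12 kN/m (0→w₀ over full span):
  θ_1 = -w₀(7L⁴-30L²x²+15x⁴)/(360LEI) = -(-12)·(7·8⁴-30·8²·4²+15·4⁴)/(360·8·10000) = 7/9375 rad
Load 2 — uniform load w=-4 kN/m over full span:
  θ_2 = -w(L³-6Lx²+4x³)/(24EI) = -(-4)·(8³-6·8·4²+4·4³)/(24·10000) = 0 rad
Load 3 — point force P=3 kN at a=16/3 m (b=L-a=8/3):
  θ_3 = -Pb(L²-b²-3x²)/(6LEI)  [x≤a] = -3·(8/3)·(8²-(8/3)²-3·4²)/(6·8·10000) = -1/6750 rad
Load 4 — point force P=11 kN at a=8/3 m (b=L-a=16/3):
  θ_4 = -Pa(2L²-6Lx+3x²+a²)/(6LEI)  [x>a] = -11·(8/3)·(2·8²-6·8·4+3·4²+(8/3)²)/(6·8·10000) = 11/20250 rad
Superposition: θ = Σ θ_i = 289/253125 rad ≈ 0.001142 rad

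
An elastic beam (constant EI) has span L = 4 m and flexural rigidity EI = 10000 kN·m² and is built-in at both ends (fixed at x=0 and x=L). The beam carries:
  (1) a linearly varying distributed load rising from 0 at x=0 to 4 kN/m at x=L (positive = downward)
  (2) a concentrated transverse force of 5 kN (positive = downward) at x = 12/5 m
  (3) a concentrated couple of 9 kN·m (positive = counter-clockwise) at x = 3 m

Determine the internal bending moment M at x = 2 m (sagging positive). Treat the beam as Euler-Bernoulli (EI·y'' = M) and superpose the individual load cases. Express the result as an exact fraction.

Load 1 — triangular load w₀=4 kN/m (0→w₀ over full span):
  M_1 = 3w₀Lx/20 - w₀L²/30 - w₀x³/(6L) = 3·4·4·2/20 - 4·4²/30 - 4·2³/(6·4) = 4/3 kN·m
Load 2 — point force P=5 kN at a=12/5 m (b=L-a=8/5):
  M_2 = Pb²(3a+b)x/L³ - Pab²/L²  [x≤a] = 5·(8/5)²·(3·(12/5)+(8/5))·2/4³ - 5·(12/5)·(8/5)²/4² = 8/5 kN·m
Load 3 — applied couple M₀=9 kN·m at a=3 m (b=L-a=1):
  M_3 = R_Ax - M_A  [x≤a] with R_A=81/32, M_A=45/16 = (81/32)·2 - (45/16) = 9/4 kN·m
Superposition: M = Σ M_i = 311/60 kN·m ≈ 5.183333 kN·m

M(2) = 311/60 kN·m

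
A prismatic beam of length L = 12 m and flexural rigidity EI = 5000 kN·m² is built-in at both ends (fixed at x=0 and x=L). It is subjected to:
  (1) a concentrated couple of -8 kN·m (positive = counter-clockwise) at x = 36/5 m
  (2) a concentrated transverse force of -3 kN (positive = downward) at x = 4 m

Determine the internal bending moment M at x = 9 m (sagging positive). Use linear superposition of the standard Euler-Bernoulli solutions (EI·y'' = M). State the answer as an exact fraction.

Load 1 — applied couple M₀=-8 kN·m at a=36/5 m (b=L-a=24/5):
  M_1 = R_Ax - M_A - M₀  [x>a] with R_A=-24/25, M_A=-64/25 = (-24/25)·9 - (-64/25) - (-8) = 48/25 kN·m
Load 2 — point force P=-3 kN at a=4 m (b=L-a=8):
  M_2 = Pa²(a+3b)(L-x)/L³ - Pa²b/L²  [x>a] = (-3)·4²·(4+3·8)·(12-9)/12³ - (-3)·4²·8/12² = 1/3 kN·m
Superposition: M = Σ M_i = 169/75 kN·m ≈ 2.253333 kN·m

M(9) = 169/75 kN·m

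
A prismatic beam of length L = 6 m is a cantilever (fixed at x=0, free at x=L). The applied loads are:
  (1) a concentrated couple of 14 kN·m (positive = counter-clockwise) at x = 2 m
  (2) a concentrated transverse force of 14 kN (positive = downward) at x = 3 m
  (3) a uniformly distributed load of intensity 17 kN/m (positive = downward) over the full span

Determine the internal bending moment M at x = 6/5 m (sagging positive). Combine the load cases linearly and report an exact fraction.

Load 1 — applied couple M₀=14 kN·m at a=2 m (b=L-a=4):
  M_1 = M₀  [x≤a] = 14 = 14 kN·m
Load 2 — point force P=14 kN at a=3 m (b=L-a=3):
  M_2 = -P(a-x)  [x≤a] = -14·(3-(6/5)) = -126/5 kN·m
Load 3 — uniform load w=17 kN/m over full span:
  M_3 = -w(L-x)²/2 = -17·(6-(6/5))²/2 = -4896/25 kN·m
Superposition: M = Σ M_i = -5176/25 kN·m ≈ -207.040000 kN·m

M(6/5) = -5176/25 kN·m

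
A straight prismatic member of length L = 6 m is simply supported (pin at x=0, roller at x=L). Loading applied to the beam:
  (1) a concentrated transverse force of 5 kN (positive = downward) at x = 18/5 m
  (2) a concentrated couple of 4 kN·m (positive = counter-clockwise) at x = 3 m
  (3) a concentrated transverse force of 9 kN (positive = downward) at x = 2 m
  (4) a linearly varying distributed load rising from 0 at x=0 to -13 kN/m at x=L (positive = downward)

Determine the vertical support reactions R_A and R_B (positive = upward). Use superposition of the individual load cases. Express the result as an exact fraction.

R_A = -13/3 kN, R_B = -62/3 kN

Load 1 — point force P=5 kN at a=18/5 m (b=L-a=12/5):
  R_A = Pb/L = 5·(12/5)/6 = 2 kN
  R_B = Pa/L = 5·(18/5)/6 = 3 kN
Load 2 — applied couple M₀=4 kN·m at a=3 m (b=L-a=3):
  R_A = M₀/L = 4/6 = 2/3 kN
  R_B = -M₀/L = -4/6 = -2/3 kN
Load 3 — point force P=9 kN at a=2 m (b=L-a=4):
  R_A = Pb/L = 9·4/6 = 6 kN
  R_B = Pa/L = 9·2/6 = 3 kN
Load 4 — triangular load w₀=-13 kN/m (0→w₀ over full span):
  R_A = w₀L/6 = (-13)·6/6 = -13 kN
  R_B = w₀L/3 = (-13)·6/3 = -26 kN
Superposition: R_A = -13/3 kN, R_B = -62/3 kN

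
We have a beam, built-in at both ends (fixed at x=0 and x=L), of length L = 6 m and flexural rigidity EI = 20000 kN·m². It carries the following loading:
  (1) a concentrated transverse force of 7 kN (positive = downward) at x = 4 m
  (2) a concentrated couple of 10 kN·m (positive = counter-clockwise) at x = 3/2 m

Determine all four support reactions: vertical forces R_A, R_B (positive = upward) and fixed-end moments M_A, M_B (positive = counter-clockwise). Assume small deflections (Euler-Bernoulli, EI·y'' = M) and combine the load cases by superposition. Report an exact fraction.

Load 1 — point force P=7 kN at a=4 m (b=L-a=2):
  R_A = Pb²(3a+b)/L³ = 7·2²·(3·4+2)/6³ = 49/27 kN
  M_A = Pab²/L² = 7·4·2²/6² = 28/9 kN·m
  R_B = Pa²(a+3b)/L³ = 7·4²·(4+3·2)/6³ = 140/27 kN
  M_B = -Pa²b/L² = -7·4²·2/6² = -56/9 kN·m
Load 2 — applied couple M₀=10 kN·m at a=3/2 m (b=L-a=9/2):
  R_A = 6M₀ab/L³ = 6·10·(3/2)·(9/2)/6³ = 15/8 kN
  M_A = M₀b(2a-b)/L² = 10·(9/2)·(2·(3/2)-(9/2))/6² = -15/8 kN·m
  R_B = -6M₀ab/L³ = -6·10·(3/2)·(9/2)/6³ = -15/8 kN
  M_B = M₀a(2b-a)/L² = 10·(3/2)·(2·(9/2)-(3/2))/6² = 25/8 kN·m
Superposition: R_A = 797/216 kN, M_A = 89/72 kN·m, R_B = 715/216 kN, M_B = -223/72 kN·m

R_A = 797/216 kN, M_A = 89/72 kN·m, R_B = 715/216 kN, M_B = -223/72 kN·m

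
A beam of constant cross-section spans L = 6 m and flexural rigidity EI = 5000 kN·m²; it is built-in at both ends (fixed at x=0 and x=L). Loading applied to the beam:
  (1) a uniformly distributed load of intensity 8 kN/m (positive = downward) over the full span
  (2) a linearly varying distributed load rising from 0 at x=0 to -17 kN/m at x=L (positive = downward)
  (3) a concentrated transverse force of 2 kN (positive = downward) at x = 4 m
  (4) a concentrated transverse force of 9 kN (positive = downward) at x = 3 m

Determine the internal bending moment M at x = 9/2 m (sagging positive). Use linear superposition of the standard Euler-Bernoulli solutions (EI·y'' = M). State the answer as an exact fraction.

M(9/2) = -2843/1440 kN·m

Load 1 — uniform load w=8 kN/m over full span:
  M_1 = wLx/2 - wL²/12 - wx²/2 = 8·6·(9/2)/2 - 8·6²/12 - 8·(9/2)²/2 = 3 kN·m
Load 2 — triangular load w₀=-17 kN/m (0→w₀ over full span):
  M_2 = 3w₀Lx/20 - w₀L²/30 - w₀x³/(6L) = 3·(-17)·6·(9/2)/20 - (-17)·6²/30 - (-17)·(9/2)³/(6·6) = -867/160 kN·m
Load 3 — point force P=2 kN at a=4 m (b=L-a=2):
  M_3 = Pa²(a+3b)(L-x)/L³ - Pa²b/L²  [x>a] = 2·4²·(4+3·2)·(6-(9/2))/6³ - 2·4²·2/6² = 4/9 kN·m
Load 4 — point force P=9 kN at a=3 m (b=L-a=3):
  M_4 = Pa²(a+3b)(L-x)/L³ - Pa²b/L²  [x>a] = 9·3²·(3+3·3)·(6-(9/2))/6³ - 9·3²·3/6² = 0 kN·m
Superposition: M = Σ M_i = -2843/1440 kN·m ≈ -1.974306 kN·m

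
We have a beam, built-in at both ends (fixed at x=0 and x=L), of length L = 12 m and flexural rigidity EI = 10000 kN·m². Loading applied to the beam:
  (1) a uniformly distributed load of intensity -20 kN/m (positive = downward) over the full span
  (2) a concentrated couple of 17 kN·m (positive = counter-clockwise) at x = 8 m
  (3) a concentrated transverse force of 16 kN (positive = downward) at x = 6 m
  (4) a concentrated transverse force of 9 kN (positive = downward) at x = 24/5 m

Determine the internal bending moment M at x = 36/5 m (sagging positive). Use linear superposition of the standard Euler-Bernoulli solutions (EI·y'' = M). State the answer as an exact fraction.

Load 1 — uniform load w=-20 kN/m over full span:
  M_1 = wLx/2 - wL²/12 - wx²/2 = (-20)·12·(36/5)/2 - (-20)·12²/12 - (-20)·(36/5)²/2 = -528/5 kN·m
Load 2 — applied couple M₀=17 kN·m at a=8 m (b=L-a=4):
  M_2 = R_Ax - M_A  [x≤a] with R_A=17/9, M_A=17/3 = (17/9)·(36/5) - (17/3) = 119/15 kN·m
Load 3 — point force P=16 kN at a=6 m (b=L-a=6):
  M_3 = Pa²(a+3b)(L-x)/L³ - Pa²b/L²  [x>a] = 16·6²·(6+3·6)·(12-(36/5))/12³ - 16·6²·6/12² = 72/5 kN·m
Load 4 — point force P=9 kN at a=24/5 m (b=L-a=36/5):
  M_4 = Pa²(a+3b)(L-x)/L³ - Pa²b/L²  [x>a] = 9·(24/5)²·((24/5)+3·(36/5))·(12-(36/5))/12³ - 9·(24/5)²·(36/5)/12² = 3024/625 kN·m
Superposition: M = Σ M_i = -147053/1875 kN·m ≈ -78.428267 kN·m

M(36/5) = -147053/1875 kN·m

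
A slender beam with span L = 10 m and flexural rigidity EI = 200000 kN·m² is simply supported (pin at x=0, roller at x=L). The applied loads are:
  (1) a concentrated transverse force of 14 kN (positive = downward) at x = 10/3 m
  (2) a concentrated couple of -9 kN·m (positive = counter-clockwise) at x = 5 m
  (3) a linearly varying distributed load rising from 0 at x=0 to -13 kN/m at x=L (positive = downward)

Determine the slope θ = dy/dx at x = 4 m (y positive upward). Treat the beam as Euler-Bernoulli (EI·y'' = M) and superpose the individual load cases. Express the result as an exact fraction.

Load 1 — point force P=14 kN at a=10/3 m (b=L-a=20/3):
  θ_1 = -Pa(2L²-6Lx+3x²+a²)/(6LEI)  [x>a] = -14·(10/3)·(2·10²-6·10·4+3·4²+(10/3)²)/(6·10·200000) = -301/4050000 rad
Load 2 — applied couple M₀=-9 kN·m at a=5 m (b=L-a=5):
  θ_2 = (M₀x²/(2L)+C₁)/EI  [x≤a] with C₁=M₀(3b²-L²)/(6L)=15/4 = ((-9)·4²/(2·10)+(15/4))/200000 = -69/4000000 rad
Load 3 — triangular load w₀=-13 kN/m (0→w₀ over full span):
  θ_3 = -w₀(7L⁴-30L²x²+15x⁴)/(360LEI) = -(-13)·(7·10⁴-30·10²·4²+15·4⁴)/(360·10·200000) = 4199/9000000 rad
Superposition: θ = Σ θ_i = 24299/64800000 rad ≈ 0.000375 rad

θ(4) = 24299/64800000 rad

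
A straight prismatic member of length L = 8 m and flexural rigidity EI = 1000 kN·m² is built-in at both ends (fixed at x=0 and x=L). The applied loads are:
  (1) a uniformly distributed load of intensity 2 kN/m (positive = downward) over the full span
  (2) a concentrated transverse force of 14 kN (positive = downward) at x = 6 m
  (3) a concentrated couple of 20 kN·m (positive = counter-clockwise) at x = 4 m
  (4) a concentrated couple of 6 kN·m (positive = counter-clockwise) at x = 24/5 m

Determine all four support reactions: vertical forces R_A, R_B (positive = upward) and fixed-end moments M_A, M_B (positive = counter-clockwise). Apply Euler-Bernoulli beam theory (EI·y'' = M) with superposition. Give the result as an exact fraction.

R_A = 6007/400 kN, M_A = 6851/300 kN·m, R_B = 5993/400 kN, M_B = -6209/300 kN·m

Load 1 — uniform load w=2 kN/m over full span:
  R_A = wL/2 = 2·8/2 = 8 kN
  M_A = wL²/12 = 2·8²/12 = 32/3 kN·m
  R_B = wL/2 = 2·8/2 = 8 kN
  M_B = -wL²/12 = -2·8²/12 = -32/3 kN·m
Load 2 — point force P=14 kN at a=6 m (b=L-a=2):
  R_A = Pb²(3a+b)/L³ = 14·2²·(3·6+2)/8³ = 35/16 kN
  M_A = Pab²/L² = 14·6·2²/8² = 21/4 kN·m
  R_B = Pa²(a+3b)/L³ = 14·6²·(6+3·2)/8³ = 189/16 kN
  M_B = -Pa²b/L² = -14·6²·2/8² = -63/4 kN·m
Load 3 — applied couple M₀=20 kN·m at a=4 m (b=L-a=4):
  R_A = 6M₀ab/L³ = 6·20·4·4/8³ = 15/4 kN
  M_A = M₀b(2a-b)/L² = 20·4·(2·4-4)/8² = 5 kN·m
  R_B = -6M₀ab/L³ = -6·20·4·4/8³ = -15/4 kN
  M_B = M₀a(2b-a)/L² = 20·4·(2·4-4)/8² = 5 kN·m
Load 4 — applied couple M₀=6 kN·m at a=24/5 m (b=L-a=16/5):
  R_A = 6M₀ab/L³ = 6·6·(24/5)·(16/5)/8³ = 27/25 kN
  M_A = M₀b(2a-b)/L² = 6·(16/5)·(2·(24/5)-(16/5))/8² = 48/25 kN·m
  R_B = -6M₀ab/L³ = -6·6·(24/5)·(16/5)/8³ = -27/25 kN
  M_B = M₀a(2b-a)/L² = 6·(24/5)·(2·(16/5)-(24/5))/8² = 18/25 kN·m
Superposition: R_A = 6007/400 kN, M_A = 6851/300 kN·m, R_B = 5993/400 kN, M_B = -6209/300 kN·m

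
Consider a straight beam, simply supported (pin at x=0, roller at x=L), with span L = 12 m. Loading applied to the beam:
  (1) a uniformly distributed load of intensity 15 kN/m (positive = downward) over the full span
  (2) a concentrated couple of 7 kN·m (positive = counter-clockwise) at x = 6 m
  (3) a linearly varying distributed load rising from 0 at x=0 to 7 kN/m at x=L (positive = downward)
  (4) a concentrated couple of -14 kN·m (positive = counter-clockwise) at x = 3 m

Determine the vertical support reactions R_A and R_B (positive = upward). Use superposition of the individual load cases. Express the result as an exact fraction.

Load 1 — uniform load w=15 kN/m over full span:
  R_A = wL/2 = 15·12/2 = 90 kN
  R_B = wL/2 = 15·12/2 = 90 kN
Load 2 — applied couple M₀=7 kN·m at a=6 m (b=L-a=6):
  R_A = M₀/L = 7/12 kN
  R_B = -M₀/L = -7/12 kN
Load 3 — triangular load w₀=7 kN/m (0→w₀ over full span):
  R_A = w₀L/6 = 7·12/6 = 14 kN
  R_B = w₀L/3 = 7·12/3 = 28 kN
Load 4 — applied couple M₀=-14 kN·m at a=3 m (b=L-a=9):
  R_A = M₀/L = (-14)/12 = -7/6 kN
  R_B = -M₀/L = -(-14)/12 = 7/6 kN
Superposition: R_A = 1241/12 kN, R_B = 1423/12 kN

R_A = 1241/12 kN, R_B = 1423/12 kN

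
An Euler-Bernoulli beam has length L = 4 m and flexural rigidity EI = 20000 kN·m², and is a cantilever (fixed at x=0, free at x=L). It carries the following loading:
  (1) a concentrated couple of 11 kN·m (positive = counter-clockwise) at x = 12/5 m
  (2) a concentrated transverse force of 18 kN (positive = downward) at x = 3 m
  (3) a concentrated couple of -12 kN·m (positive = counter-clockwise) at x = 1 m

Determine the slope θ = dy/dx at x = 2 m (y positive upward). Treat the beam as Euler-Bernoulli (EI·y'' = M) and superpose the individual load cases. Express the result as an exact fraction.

θ(2) = -31/10000 rad

Load 1 — applied couple M₀=11 kN·m at a=12/5 m (b=L-a=8/5):
  θ_1 = M₀x/EI  [x≤a] = 11·2/20000 = 11/10000 rad
Load 2 — point force P=18 kN at a=3 m (b=L-a=1):
  θ_2 = -Px(2a-x)/(2EI)  [x≤a] = -18·2·(2·3-2)/(2·20000) = -9/2500 rad
Load 3 — applied couple M₀=-12 kN·m at a=1 m (b=L-a=3):
  θ_3 = M₀a/EI  [x>a] = (-12)·1/20000 = -3/5000 rad
Superposition: θ = Σ θ_i = -31/10000 rad ≈ -0.003100 rad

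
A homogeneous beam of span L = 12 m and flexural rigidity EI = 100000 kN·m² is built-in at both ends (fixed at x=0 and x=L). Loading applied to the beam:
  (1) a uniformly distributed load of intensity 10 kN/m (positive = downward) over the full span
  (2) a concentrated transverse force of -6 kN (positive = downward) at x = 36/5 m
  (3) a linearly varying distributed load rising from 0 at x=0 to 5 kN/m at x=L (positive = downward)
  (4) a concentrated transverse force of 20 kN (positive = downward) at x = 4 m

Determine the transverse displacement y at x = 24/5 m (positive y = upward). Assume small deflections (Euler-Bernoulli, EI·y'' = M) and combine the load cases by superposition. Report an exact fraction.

y(24/5) = -348948/48828125 m

Load 1 — uniform load w=10 kN/m over full span:
  y_1 = -wx²(L-x)²/(24EI) = -10·(24/5)²·(12-(24/5))²/(24·100000) = -1944/390625 m
Load 2 — point force P=-6 kN at a=36/5 m (b=L-a=24/5):
  y_2 = -Pb²x²(3aL-(3a+b)x)/(6L³EI)  [x≤a] = -(-6)·(24/5)²·(24/5)²·(3·(36/5)·12-(3·(36/5)+(24/5))·(24/5))/(6·12³·100000) = 19872/48828125 m
Load 3 — triangular load w₀=5 kN/m (0→w₀ over full span):
  y_3 = -w₀x²(L-x)²(x+2L)/(120LEI) = -5·(24/5)²·(12-(24/5))²·((24/5)+2·12)/(120·12·100000) = -11664/9765625 m
Load 4 — point force P=20 kN at a=4 m (b=L-a=8):
  y_4 = -Pa²(L-x)²(3bL-(3b+a)(L-x))/(6L³EI)  [x>a] = -20·4²·(12-(24/5))²·(3·8·12-(3·8+4)·(12-(24/5)))/(6·12³·100000) = -108/78125 m
Superposition: y = Σ y_i = -348948/48828125 m ≈ -0.007146 m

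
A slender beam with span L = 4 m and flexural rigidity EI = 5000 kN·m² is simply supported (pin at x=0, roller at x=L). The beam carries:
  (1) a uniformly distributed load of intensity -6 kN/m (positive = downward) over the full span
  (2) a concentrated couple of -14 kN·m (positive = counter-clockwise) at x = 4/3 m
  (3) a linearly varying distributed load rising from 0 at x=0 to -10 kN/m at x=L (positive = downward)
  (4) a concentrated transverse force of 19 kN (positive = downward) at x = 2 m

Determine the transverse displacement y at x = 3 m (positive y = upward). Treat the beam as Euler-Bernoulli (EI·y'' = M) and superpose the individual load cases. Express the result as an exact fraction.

Load 1 — uniform load w=-6 kN/m over full span:
  y_1 = -wx(L³-2Lx²+x³)/(24EI) = -(-6)·3·(4³-2·4·3²+3³)/(24·5000) = 57/20000 m
Load 2 — applied couple M₀=-14 kN·m at a=4/3 m (b=L-a=8/3):
  y_2 = (M₀x³/(6L)-M₀(x-a)²/2+C₁x)/EI  [x>a] with C₁=M₀(3b²-L²)/(6L)=-28/9 = ((-14)·3³/(6·4)-(-14)·(3-(4/3))²/2+(-28/9)·3)/5000 = -203/180000 m
Load 3 — triangular load w₀=-10 kN/m (0→w₀ over full span):
  y_3 = -w₀x(7L⁴-10L²x²+3x⁴)/(360LEI) = -(-10)·3·(7·4⁴-10·4²·3²+3·3⁴)/(360·4·5000) = 119/48000 m
Load 4 — point force P=19 kN at a=2 m (b=L-a=2):
  y_4 = -Pa(L-x)(2Lx-a²-x²)/(6LEI)  [x>a] = -19·2·(4-3)·(2·4·3-2²-3²)/(6·4·5000) = -209/60000 m
Superposition: y = Σ y_i = 517/720000 m ≈ 0.000718 m

y(3) = 517/720000 m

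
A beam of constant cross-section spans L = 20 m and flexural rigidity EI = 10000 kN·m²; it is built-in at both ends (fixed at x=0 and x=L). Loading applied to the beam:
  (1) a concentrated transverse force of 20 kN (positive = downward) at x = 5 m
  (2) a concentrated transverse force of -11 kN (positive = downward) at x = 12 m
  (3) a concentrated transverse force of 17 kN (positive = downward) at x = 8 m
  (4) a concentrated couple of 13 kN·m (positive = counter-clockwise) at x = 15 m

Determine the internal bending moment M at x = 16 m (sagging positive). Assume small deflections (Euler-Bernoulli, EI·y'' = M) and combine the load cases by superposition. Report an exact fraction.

Load 1 — point force P=20 kN at a=5 m (b=L-a=15):
  M_1 = Pa²(a+3b)(L-x)/L³ - Pa²b/L²  [x>a] = 20·5²·(5+3·15)·(20-16)/20³ - 20·5²·15/20² = -25/4 kN·m
Load 2 — point force P=-11 kN at a=12 m (b=L-a=8):
  M_2 = Pa²(a+3b)(L-x)/L³ - Pa²b/L²  [x>a] = (-11)·12²·(12+3·8)·(20-16)/20³ - (-11)·12²·8/20² = 396/125 kN·m
Load 3 — point force P=17 kN at a=8 m (b=L-a=12):
  M_3 = Pa²(a+3b)(L-x)/L³ - Pa²b/L²  [x>a] = 17·8²·(8+3·12)·(20-16)/20³ - 17·8²·12/20² = -1088/125 kN·m
Load 4 — applied couple M₀=13 kN·m at a=15 m (b=L-a=5):
  M_4 = R_Ax - M_A - M₀  [x>a] with R_A=117/160, M_A=65/16 = (117/160)·16 - (65/16) - 13 = -429/80 kN·m
Superposition: M = Σ M_i = -34297/2000 kN·m ≈ -17.148500 kN·m

M(16) = -34297/2000 kN·m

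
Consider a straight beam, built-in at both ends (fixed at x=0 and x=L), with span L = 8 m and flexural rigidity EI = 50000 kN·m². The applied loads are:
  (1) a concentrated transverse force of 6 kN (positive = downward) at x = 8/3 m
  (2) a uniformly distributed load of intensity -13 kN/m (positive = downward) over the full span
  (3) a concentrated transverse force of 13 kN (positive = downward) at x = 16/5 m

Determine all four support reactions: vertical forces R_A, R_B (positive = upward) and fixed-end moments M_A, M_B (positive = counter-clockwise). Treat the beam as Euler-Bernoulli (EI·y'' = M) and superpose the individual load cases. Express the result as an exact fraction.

Load 1 — point force P=6 kN at a=8/3 m (b=L-a=16/3):
  R_A = Pb²(3a+b)/L³ = 6·(16/3)²·(3·(8/3)+(16/3))/8³ = 40/9 kN
  M_A = Pab²/L² = 6·(8/3)·(16/3)²/8² = 64/9 kN·m
  R_B = Pa²(a+3b)/L³ = 6·(8/3)²·((8/3)+3·(16/3))/8³ = 14/9 kN
  M_B = -Pa²b/L² = -6·(8/3)²·(16/3)/8² = -32/9 kN·m
Load 2 — uniform load w=-13 kN/m over full span:
  R_A = wL/2 = (-13)·8/2 = -52 kN
  M_A = wL²/12 = (-13)·8²/12 = -208/3 kN·m
  R_B = wL/2 = (-13)·8/2 = -52 kN
  M_B = -wL²/12 = -(-13)·8²/12 = 208/3 kN·m
Load 3 — point force P=13 kN at a=16/5 m (b=L-a=24/5):
  R_A = Pb²(3a+b)/L³ = 13·(24/5)²·(3·(16/5)+(24/5))/8³ = 1053/125 kN
  M_A = Pab²/L² = 13·(16/5)·(24/5)²/8² = 1872/125 kN·m
  R_B = Pa²(a+3b)/L³ = 13·(16/5)²·((16/5)+3·(24/5))/8³ = 572/125 kN
  M_B = -Pa²b/L² = -13·(16/5)²·(24/5)/8² = -1248/125 kN·m
Superposition: R_A = -44023/1125 kN, M_A = -53152/1125 kN·m, R_B = -51602/1125 kN, M_B = 62768/1125 kN·m

R_A = -44023/1125 kN, M_A = -53152/1125 kN·m, R_B = -51602/1125 kN, M_B = 62768/1125 kN·m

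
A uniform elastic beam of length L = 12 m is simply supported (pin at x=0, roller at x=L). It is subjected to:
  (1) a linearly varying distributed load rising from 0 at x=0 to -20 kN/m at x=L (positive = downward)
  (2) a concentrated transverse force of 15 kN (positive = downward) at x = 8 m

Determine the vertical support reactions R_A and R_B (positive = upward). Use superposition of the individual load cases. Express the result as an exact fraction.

Load 1 — triangular load w₀=-20 kN/m (0→w₀ over full span):
  R_A = w₀L/6 = (-20)·12/6 = -40 kN
  R_B = w₀L/3 = (-20)·12/3 = -80 kN
Load 2 — point force P=15 kN at a=8 m (b=L-a=4):
  R_A = Pb/L = 15·4/12 = 5 kN
  R_B = Pa/L = 15·8/12 = 10 kN
Superposition: R_A = -35 kN, R_B = -70 kN

R_A = -35 kN, R_B = -70 kN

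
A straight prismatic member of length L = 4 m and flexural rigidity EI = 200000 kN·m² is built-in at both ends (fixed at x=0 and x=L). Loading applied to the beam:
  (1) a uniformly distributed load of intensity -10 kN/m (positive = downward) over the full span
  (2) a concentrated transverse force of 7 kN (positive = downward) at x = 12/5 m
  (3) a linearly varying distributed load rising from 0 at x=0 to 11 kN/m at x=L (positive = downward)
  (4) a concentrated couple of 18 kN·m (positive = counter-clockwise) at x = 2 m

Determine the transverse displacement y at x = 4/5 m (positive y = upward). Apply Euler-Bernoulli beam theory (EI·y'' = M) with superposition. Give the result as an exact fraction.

Load 1 — uniform load w=-10 kN/m over full span:
  y_1 = -wx²(L-x)²/(24EI) = -(-10)·(4/5)²·(4-(4/5))²/(24·200000) = 16/1171875 m
Load 2 — point force P=7 kN at a=12/5 m (b=L-a=8/5):
  y_2 = -Pb²x²(3aL-(3a+b)x)/(6L³EI)  [x≤a] = -7·(8/5)²·(4/5)²·(3·(12/5)·4-(3·(12/5)+(8/5))·(4/5))/(6·4³·200000) = -476/146484375 m
Load 3 — triangular load w₀=11 kN/m (0→w₀ over full span):
  y_3 = -w₀x²(L-x)²(x+2L)/(120LEI) = -11·(4/5)²·(4-(4/5))²·((4/5)+2·4)/(120·4·200000) = -968/146484375 m
Load 4 — applied couple M₀=18 kN·m at a=2 m (b=L-a=2):
  y_4 = (R_Ax³/6 - M_Ax²/2)/EI  [x≤a] with R_A=27/4, M_A=9/2 = ((27/4)·(4/5)³/6 - (9/2)·(4/5)²/2)/200000 = -27/6250000 m
Superposition: y = Σ y_i = -1229/2343750000 m ≈ -0.000001 m

y(4/5) = -1229/2343750000 m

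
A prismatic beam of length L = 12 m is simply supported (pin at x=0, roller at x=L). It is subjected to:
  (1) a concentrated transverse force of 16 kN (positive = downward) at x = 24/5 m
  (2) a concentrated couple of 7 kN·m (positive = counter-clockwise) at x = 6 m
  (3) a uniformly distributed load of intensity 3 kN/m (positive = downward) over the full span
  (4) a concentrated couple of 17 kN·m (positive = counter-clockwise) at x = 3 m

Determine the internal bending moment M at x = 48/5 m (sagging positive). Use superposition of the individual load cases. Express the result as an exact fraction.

M(48/5) = 1128/25 kN·m

Load 1 — point force P=16 kN at a=24/5 m (b=L-a=36/5):
  M_1 = Pa(L-x)/L  [x>a] = 16·(24/5)·(12-(48/5))/12 = 384/25 kN·m
Load 2 — applied couple M₀=7 kN·m at a=6 m (b=L-a=6):
  M_2 = M₀x/L - M₀  [x>a] = 7·(48/5)/12 - 7 = -7/5 kN·m
Load 3 — uniform load w=3 kN/m over full span:
  M_3 = wx(L-x)/2 = 3·(48/5)·(12-(48/5))/2 = 864/25 kN·m
Load 4 — applied couple M₀=17 kN·m at a=3 m (b=L-a=9):
  M_4 = M₀x/L - M₀  [x>a] = 17·(48/5)/12 - 17 = -17/5 kN·m
Superposition: M = Σ M_i = 1128/25 kN·m ≈ 45.120000 kN·m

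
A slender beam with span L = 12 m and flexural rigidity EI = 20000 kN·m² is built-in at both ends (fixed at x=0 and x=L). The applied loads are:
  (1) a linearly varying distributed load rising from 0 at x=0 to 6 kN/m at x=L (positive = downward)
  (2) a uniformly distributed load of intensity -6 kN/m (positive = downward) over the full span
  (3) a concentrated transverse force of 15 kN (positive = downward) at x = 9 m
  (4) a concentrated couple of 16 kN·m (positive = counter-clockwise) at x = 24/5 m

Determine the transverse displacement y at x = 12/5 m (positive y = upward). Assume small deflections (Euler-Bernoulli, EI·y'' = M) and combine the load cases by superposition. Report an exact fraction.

y(12/5) = 1697247/625000000 m

Load 1 — triangular load w₀=6 kN/m (0→w₀ over full span):
  y_1 = -w₀x²(L-x)²(x+2L)/(120LEI) = -6·(12/5)²·(12-(12/5))²·((12/5)+2·12)/(120·12·20000) = -28512/9765625 m
Load 2 — uniform load w=-6 kN/m over full span:
  y_2 = -wx²(L-x)²/(24EI) = -(-6)·(12/5)²·(12-(12/5))²/(24·20000) = 2592/390625 m
Load 3 — point force P=15 kN at a=9 m (b=L-a=3):
  y_3 = -Pb²x²(3aL-(3a+b)x)/(6L³EI)  [x≤a] = -15·3²·(12/5)²·(3·9·12-(3·9+3)·(12/5))/(6·12³·20000) = -189/200000 m
Load 4 — applied couple M₀=16 kN·m at a=24/5 m (b=L-a=36/5):
  y_4 = (R_Ax³/6 - M_Ax²/2)/EI  [x≤a] with R_A=48/25, M_A=48/25 = ((48/25)·(12/5)³/6 - (48/25)·(12/5)²/2)/20000 = -108/1953125 m
Superposition: y = Σ y_i = 1697247/625000000 m ≈ 0.002716 m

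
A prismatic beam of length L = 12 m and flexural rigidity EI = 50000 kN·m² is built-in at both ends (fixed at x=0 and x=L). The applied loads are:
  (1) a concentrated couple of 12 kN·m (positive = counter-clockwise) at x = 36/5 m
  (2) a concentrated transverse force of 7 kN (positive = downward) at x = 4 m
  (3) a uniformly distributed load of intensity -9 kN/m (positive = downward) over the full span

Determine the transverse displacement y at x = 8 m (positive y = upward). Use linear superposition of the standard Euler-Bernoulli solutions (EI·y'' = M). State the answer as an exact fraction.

Load 1 — applied couple M₀=12 kN·m at a=36/5 m (b=L-a=24/5):
  y_1 = (R_Ax³/6 - M_Ax²/2 - M₀(x-a)²/2)/EI  [x>a] with R_A=36/25, M_A=96/25 = ((36/25)·8³/6 - (96/25)·8²/2 - 12·(8-(36/5))²/2)/50000 = -6/78125 m
Load 2 — point force P=7 kN at a=4 m (b=L-a=8):
  y_2 = -Pa²(L-x)²(3bL-(3b+a)(L-x))/(6L³EI)  [x>a] = -7·4²·(12-8)²·(3·8·12-(3·8+4)·(12-8))/(6·12³·50000) = -154/253125 m
Load 3 — uniform load w=-9 kN/m over full span:
  y_3 = -wx²(L-x)²/(24EI) = -(-9)·8²·(12-8)²/(24·50000) = 24/3125 m
Superposition: y = Σ y_i = 44264/6328125 m ≈ 0.006995 m

y(8) = 44264/6328125 m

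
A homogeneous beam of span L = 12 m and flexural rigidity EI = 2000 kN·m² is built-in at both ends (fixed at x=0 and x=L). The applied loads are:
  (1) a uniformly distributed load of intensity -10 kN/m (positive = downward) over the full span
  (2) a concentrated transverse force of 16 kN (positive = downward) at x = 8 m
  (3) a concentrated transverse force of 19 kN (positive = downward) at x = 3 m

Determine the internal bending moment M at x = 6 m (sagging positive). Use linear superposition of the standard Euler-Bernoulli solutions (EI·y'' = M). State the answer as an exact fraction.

M(6) = -1013/24 kN·m

Load 1 — uniform load w=-10 kN/m over full span:
  M_1 = wLx/2 - wL²/12 - wx²/2 = (-10)·12·6/2 - (-10)·12²/12 - (-10)·6²/2 = -60 kN·m
Load 2 — point force P=16 kN at a=8 m (b=L-a=4):
  M_2 = Pb²(3a+b)x/L³ - Pab²/L²  [x≤a] = 16·4²·(3·8+4)·6/12³ - 16·8·4²/12² = 32/3 kN·m
Load 3 — point force P=19 kN at a=3 m (b=L-a=9):
  M_3 = Pa²(a+3b)(L-x)/L³ - Pa²b/L²  [x>a] = 19·3²·(3+3·9)·(12-6)/12³ - 19·3²·9/12² = 57/8 kN·m
Superposition: M = Σ M_i = -1013/24 kN·m ≈ -42.208333 kN·m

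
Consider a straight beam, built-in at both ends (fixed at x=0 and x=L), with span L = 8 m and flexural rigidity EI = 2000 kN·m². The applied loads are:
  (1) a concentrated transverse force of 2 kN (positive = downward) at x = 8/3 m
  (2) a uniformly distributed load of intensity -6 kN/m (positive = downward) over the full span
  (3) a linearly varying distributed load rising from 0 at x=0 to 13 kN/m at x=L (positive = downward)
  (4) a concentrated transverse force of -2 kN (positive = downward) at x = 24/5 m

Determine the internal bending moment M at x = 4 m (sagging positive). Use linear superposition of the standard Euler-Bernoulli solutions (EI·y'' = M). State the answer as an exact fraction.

Load 1 — point force P=2 kN at a=8/3 m (b=L-a=16/3):
  M_1 = Pa²(a+3b)(L-x)/L³ - Pa²b/L²  [x>a] = 2·(8/3)²·((8/3)+3·(16/3))·(8-4)/8³ - 2·(8/3)²·(16/3)/8² = 8/9 kN·m
Load 2 — uniform load w=-6 kN/m over full span:
  M_2 = wLx/2 - wL²/12 - wx²/2 = (-6)·8·4/2 - (-6)·8²/12 - (-6)·4²/2 = -16 kN·m
Load 3 — triangular load w₀=13 kN/m (0→w₀ over full span):
  M_3 = 3w₀Lx/20 - w₀L²/30 - w₀x³/(6L) = 3·13·8·4/20 - 13·8²/30 - 13·4³/(6·8) = 52/3 kN·m
Load 4 — point force P=-2 kN at a=24/5 m (b=L-a=16/5):
  M_4 = Pb²(3a+b)x/L³ - Pab²/L²  [x≤a] = (-2)·(16/5)²·(3·(24/5)+(16/5))·4/8³ - (-2)·(24/5)·(16/5)²/8² = -32/25 kN·m
Superposition: M = Σ M_i = 212/225 kN·m ≈ 0.942222 kN·m

M(4) = 212/225 kN·m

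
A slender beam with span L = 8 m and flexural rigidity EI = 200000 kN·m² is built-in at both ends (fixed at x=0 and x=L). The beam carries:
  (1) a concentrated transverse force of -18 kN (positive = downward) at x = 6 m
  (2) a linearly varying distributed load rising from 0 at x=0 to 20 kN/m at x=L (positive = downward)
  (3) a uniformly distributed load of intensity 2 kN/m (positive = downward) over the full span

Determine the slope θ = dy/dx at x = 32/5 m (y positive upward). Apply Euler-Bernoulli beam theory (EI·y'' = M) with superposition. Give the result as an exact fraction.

θ(32/5) = 3649/18750000 rad

Load 1 — point force P=-18 kN at a=6 m (b=L-a=2):
  θ_1 = Pa²(L-x)(2bL-(3b+a)(L-x))/(2L³EI)  [x>a] = (-18)·6²·(8-(32/5))·(2·2·8-(3·2+6)·(8-(32/5)))/(2·8³·200000) = -81/1250000 rad
Load 2 — triangular load w₀=20 kN/m (0→w₀ over full span):
  θ_2 = -w₀(2x(L-x)(L-2x)(x+2L)+x²(L-x)²)/(120LEI) = -20·(2·(32/5)·(8-(32/5))·(8-2·(32/5))·((32/5)+2·8)+(32/5)²·(8-(32/5))²)/(120·8·200000) = 256/1171875 rad
Load 3 — uniform load w=2 kN/m over full span:
  θ_3 = -wx(L-x)(L-2x)/(12EI) = -2·(32/5)·(8-(32/5))·(8-2·(32/5))/(12·200000) = 16/390625 rad
Superposition: θ = Σ θ_i = 3649/18750000 rad ≈ 0.000195 rad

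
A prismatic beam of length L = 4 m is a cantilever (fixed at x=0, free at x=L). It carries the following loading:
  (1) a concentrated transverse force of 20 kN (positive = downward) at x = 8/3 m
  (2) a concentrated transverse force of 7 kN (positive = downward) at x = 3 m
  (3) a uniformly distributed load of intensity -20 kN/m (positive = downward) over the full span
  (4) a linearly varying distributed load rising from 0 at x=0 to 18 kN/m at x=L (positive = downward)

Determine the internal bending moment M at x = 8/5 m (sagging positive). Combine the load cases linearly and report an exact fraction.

Load 1 — point force P=20 kN at a=8/3 m (b=L-a=4/3):
  M_1 = -P(a-x)  [x≤a] = -20·((8/3)-(8/5)) = -64/3 kN·m
Load 2 — point force P=7 kN at a=3 m (b=L-a=1):
  M_2 = -P(a-x)  [x≤a] = -7·(3-(8/5)) = -49/5 kN·m
Load 3 — uniform load w=-20 kN/m over full span:
  M_3 = -w(L-x)²/2 = -(-20)·(4-(8/5))²/2 = 288/5 kN·m
Load 4 — triangular load w₀=18 kN/m (0→w₀ over full span):
  M_4 = w₀Lx/2 - w₀L²/3 - w₀x³/(6L) = 18·4·(8/5)/2 - 18·4²/3 - 18·(8/5)³/(6·4) = -5184/125 kN·m
Superposition: M = Σ M_i = -5627/375 kN·m ≈ -15.005333 kN·m

M(8/5) = -5627/375 kN·m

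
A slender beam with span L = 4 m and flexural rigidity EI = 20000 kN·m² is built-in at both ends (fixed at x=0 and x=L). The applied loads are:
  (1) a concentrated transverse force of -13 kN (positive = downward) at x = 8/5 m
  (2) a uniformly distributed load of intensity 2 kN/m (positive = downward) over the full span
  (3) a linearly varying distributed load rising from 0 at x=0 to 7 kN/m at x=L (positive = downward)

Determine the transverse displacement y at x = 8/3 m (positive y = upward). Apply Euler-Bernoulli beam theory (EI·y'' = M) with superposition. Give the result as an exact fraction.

y(8/3) = -1112/56953125 m

Load 1 — point force P=-13 kN at a=8/5 m (b=L-a=12/5):
  y_1 = -Pa²(L-x)²(3bL-(3b+a)(L-x))/(6L³EI)  [x>a] = -(-13)·(8/5)²·(4-(8/3))²·(3·(12/5)·4-(3·(12/5)+(8/5))·(4-(8/3)))/(6·4³·20000) = 832/6328125 m
Load 2 — uniform load w=2 kN/m over full span:
  y_2 = -wx²(L-x)²/(24EI) = -2·(8/3)²·(4-(8/3))²/(24·20000) = -8/151875 m
Load 3 — triangular load w₀=7 kN/m (0→w₀ over full span):
  y_3 = -w₀x²(L-x)²(x+2L)/(120LEI) = -7·(8/3)²·(4-(8/3))²·((8/3)+2·4)/(120·4·20000) = -224/2278125 m
Superposition: y = Σ y_i = -1112/56953125 m ≈ -0.000020 m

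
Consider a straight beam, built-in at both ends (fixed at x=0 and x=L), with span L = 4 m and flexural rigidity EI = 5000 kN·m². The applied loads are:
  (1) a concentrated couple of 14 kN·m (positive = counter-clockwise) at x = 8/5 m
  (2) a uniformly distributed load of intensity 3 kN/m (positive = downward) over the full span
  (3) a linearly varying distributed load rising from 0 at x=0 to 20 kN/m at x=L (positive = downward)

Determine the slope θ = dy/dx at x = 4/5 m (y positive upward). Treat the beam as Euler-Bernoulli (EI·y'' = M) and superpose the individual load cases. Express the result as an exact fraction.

θ(4/5) = -1417/1171875 rad

Load 1 — applied couple M₀=14 kN·m at a=8/5 m (b=L-a=12/5):
  θ_1 = (R_Ax²/2 - M_Ax)/EI  [x≤a] with R_A=126/25, M_A=42/25 = ((126/25)·(4/5)²/2 - (42/25)·(4/5))/5000 = 21/390625 rad
Load 2 — uniform load w=3 kN/m over full span:
  θ_2 = -wx(L-x)(L-2x)/(12EI) = -3·(4/5)·(4-(4/5))·(4-2·(4/5))/(12·5000) = -24/78125 rad
Load 3 — triangular load w₀=20 kN/m (0→w₀ over full span):
  θ_3 = -w₀(2x(L-x)(L-2x)(x+2L)+x²(L-x)²)/(120LEI) = -20·(2·(4/5)·(4-(4/5))·(4-2·(4/5))·((4/5)+2·4)+(4/5)²·(4-(4/5))²)/(120·4·5000) = -224/234375 rad
Superposition: θ = Σ θ_i = -1417/1171875 rad ≈ -0.001209 rad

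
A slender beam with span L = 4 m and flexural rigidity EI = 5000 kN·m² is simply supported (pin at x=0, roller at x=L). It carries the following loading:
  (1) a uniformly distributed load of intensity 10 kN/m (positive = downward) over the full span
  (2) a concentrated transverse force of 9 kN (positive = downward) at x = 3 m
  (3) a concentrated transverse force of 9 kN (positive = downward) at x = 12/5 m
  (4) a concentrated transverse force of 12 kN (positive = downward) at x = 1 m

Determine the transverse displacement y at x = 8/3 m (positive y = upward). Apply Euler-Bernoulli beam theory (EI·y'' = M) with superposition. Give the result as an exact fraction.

y(8/3) = -1695823/151875000 m

Load 1 — uniform load w=10 kN/m over full span:
  y_1 = -wx(L³-2Lx²+x³)/(24EI) = -10·(8/3)·(4³-2·4·(8/3)²+(8/3)³)/(24·5000) = -176/30375 m
Load 2 — point force P=9 kN at a=3 m (b=L-a=1):
  y_2 = -Pbx(L²-b²-x²)/(6LEI)  [x≤a] = -9·1·(8/3)·(4²-1²-(8/3)²)/(6·4·5000) = -71/45000 m
Load 3 — point force P=9 kN at a=12/5 m (b=L-a=8/5):
  y_3 = -Pa(L-x)(2Lx-a²-x²)/(6LEI)  [x>a] = -9·(12/5)·(4-(8/3))·(2·4·(8/3)-(12/5)²-(8/3)²)/(6·4·5000) = -476/234375 m
Load 4 — point force P=12 kN at a=1 m (b=L-a=3):
  y_4 = -Pa(L-x)(2Lx-a²-x²)/(6LEI)  [x>a] = -12·1·(4-(8/3))·(2·4·(8/3)-1²-(8/3)²)/(6·4·5000) = -119/67500 m
Superposition: y = Σ y_i = -1695823/151875000 m ≈ -0.011166 m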